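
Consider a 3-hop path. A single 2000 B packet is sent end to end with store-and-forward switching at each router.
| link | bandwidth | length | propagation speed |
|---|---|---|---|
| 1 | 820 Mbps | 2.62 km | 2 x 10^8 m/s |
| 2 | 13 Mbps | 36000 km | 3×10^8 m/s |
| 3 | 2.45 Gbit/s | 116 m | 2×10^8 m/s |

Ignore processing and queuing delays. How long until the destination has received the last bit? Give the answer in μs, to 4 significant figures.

121300 μs

L = 2000 × 8 = 16000 bits.
Transmission delays (L/R per hop): 19.5122, 1230.77, 6.53061 μs; sum = 1256.81 μs.
Propagation delays (d/s per hop): 13.1, 120000, 0.58 μs; sum = 120014 μs.
End-to-end = 121300 μs.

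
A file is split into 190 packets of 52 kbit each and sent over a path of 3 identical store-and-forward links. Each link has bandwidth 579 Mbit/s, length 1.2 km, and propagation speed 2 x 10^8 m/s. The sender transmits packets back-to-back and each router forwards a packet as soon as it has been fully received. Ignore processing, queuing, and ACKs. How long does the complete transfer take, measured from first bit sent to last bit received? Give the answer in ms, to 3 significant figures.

17.3 ms

Per-hop transmission t_tx = L/R = 52000/579000000 = 0.08981 ms.
Per-hop propagation t_prop = 1200/200000000 = 0.006 ms.
Pipeline fill: first packet needs 3·t_tx to clear all hops; remaining 189 packets each add one t_tx.
Total = (3+190-1)·t_tx + 3·t_prop = 192·0.08981 + 3·0.006 = 17.3 ms.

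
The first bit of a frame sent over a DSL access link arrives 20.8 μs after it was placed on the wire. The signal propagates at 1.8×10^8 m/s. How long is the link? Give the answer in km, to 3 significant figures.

d = s × t_prop = 180000000 × 2.08e-05 = 3.74 km.

3.74 km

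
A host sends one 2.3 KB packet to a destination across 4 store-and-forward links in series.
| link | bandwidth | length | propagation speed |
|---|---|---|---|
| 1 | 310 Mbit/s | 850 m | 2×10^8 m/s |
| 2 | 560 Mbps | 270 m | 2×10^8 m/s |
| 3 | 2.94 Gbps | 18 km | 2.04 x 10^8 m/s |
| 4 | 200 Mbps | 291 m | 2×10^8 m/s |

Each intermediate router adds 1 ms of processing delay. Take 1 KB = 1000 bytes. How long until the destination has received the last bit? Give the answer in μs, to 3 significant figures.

3290 μs

L = 18400 bits.
Transmission delays (L/R per hop): 59.3548, 32.8571, 6.2585, 92 μs; sum = 190.47 μs.
Propagation delays (d/s per hop): 4.25, 1.35, 88.2353, 1.455 μs; sum = 95.2903 μs.
Processing at 3 router(s): 3 × 1 ms = 3000 μs.
End-to-end = 3290 μs.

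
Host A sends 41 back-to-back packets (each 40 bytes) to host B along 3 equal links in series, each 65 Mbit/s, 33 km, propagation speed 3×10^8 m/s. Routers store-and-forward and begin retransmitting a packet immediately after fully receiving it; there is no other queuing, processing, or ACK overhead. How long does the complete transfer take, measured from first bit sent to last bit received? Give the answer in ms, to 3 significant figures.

Per-hop transmission t_tx = L/R = 320/65000000 = 0.00492308 ms.
Per-hop propagation t_prop = 33000/300000000 = 0.11 ms.
Pipeline fill: first packet needs 3·t_tx to clear all hops; remaining 40 packets each add one t_tx.
Total = (3+41-1)·t_tx + 3·t_prop = 43·0.00492308 + 3·0.11 = 0.542 ms.

0.542 ms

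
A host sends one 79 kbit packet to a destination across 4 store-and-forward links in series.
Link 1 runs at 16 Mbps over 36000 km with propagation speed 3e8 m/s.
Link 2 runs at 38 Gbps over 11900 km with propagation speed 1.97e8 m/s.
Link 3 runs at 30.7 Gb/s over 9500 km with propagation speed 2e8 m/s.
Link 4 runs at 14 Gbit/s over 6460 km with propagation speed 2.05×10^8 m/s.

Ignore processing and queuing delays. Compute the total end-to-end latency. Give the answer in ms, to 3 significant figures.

264 ms

L = 79000 bits.
Transmission delays (L/R per hop): 4.9375, 0.00207895, 0.00257329, 0.00564286 ms; sum = 4.9478 ms.
Propagation delays (d/s per hop): 120, 60.4061, 47.5, 31.5122 ms; sum = 259.418 ms.
End-to-end = 264 ms.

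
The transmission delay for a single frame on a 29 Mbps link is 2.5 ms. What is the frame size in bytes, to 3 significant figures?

L = R × t_tx = 29000000 b/s × 0.0025 s = 72500 bits.
In bytes: 72500 / 8 = 9060 bytes.

9060 bytes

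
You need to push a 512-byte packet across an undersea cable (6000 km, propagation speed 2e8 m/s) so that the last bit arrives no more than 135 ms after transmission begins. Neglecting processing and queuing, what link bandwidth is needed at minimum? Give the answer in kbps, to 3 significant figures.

39.0 kbps

L = 4096 bits.
Propagation delay = 6000000 / 200000000 = 30 ms.
Transmission budget = 135 − 30 = 105 ms.
R ≥ L / t_tx = 4096 bits / 0.105 s = 39.0 kbps.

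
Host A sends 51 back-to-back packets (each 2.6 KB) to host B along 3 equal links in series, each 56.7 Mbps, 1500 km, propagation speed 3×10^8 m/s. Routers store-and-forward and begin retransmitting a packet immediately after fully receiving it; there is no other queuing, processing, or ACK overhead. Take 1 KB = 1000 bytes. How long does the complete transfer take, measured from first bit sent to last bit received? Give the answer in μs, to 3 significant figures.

Per-hop transmission t_tx = L/R = 20800/56700000 = 366.843 μs.
Per-hop propagation t_prop = 1500000/300000000 = 5000 μs.
Pipeline fill: first packet needs 3·t_tx to clear all hops; remaining 50 packets each add one t_tx.
Total = (3+51-1)·t_tx + 3·t_prop = 53·366.843 + 3·5000 = 34400 μs.

34400 μs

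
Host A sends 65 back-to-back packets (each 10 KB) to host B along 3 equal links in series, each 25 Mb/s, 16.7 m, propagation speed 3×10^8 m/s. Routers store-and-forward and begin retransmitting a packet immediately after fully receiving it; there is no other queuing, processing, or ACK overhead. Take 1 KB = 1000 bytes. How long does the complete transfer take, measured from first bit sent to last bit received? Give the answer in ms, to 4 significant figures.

Per-hop transmission t_tx = L/R = 80000/25000000 = 3.2 ms.
Per-hop propagation t_prop = 16.7/300000000 = 5.56667e-05 ms.
Pipeline fill: first packet needs 3·t_tx to clear all hops; remaining 64 packets each add one t_tx.
Total = (3+65-1)·t_tx + 3·t_prop = 67·3.2 + 3·5.56667e-05 = 214.4 ms.

214.4 ms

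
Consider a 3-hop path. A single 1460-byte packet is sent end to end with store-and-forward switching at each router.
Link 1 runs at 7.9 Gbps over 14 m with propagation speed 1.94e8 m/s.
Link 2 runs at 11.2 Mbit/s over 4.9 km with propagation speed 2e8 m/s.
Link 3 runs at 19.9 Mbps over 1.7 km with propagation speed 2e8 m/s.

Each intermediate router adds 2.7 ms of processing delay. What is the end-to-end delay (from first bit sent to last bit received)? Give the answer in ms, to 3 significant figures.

7.06 ms

L = 1460 × 8 = 11680 bits.
Transmission delays (L/R per hop): 0.00147848, 1.04286, 0.586935 ms; sum = 1.63127 ms.
Propagation delays (d/s per hop): 7.21649e-05, 0.0245, 0.0085 ms; sum = 0.0330722 ms.
Processing at 2 router(s): 2 × 2.7 ms = 5.4 ms.
End-to-end = 7.06 ms.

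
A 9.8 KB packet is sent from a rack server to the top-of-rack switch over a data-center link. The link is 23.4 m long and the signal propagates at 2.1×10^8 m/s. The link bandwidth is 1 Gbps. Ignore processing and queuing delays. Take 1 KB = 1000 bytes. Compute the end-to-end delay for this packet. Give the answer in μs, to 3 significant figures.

78.5 μs

L = 78400 bits.
Transmission delay = L/R = 78400 / 1000000000 = 78.4 μs.
Propagation delay = d/s = 23.4 m / 210000000 m/s = 0.111429 μs.
Total = 78.5 μs.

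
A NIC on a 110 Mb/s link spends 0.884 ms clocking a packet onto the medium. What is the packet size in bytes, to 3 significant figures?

L = R × t_tx = 110000000 b/s × 0.000884 s = 97240 bits.
In bytes: 97240 / 8 = 12200 bytes.

12200 bytes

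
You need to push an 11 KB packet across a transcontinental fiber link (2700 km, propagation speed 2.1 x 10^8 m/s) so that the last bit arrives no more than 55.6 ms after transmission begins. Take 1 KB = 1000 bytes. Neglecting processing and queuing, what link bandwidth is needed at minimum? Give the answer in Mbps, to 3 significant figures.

L = 88000 bits.
Propagation delay = 2700000 / 210000000 = 12.8571 ms.
Transmission budget = 55.6 − 12.8571 = 42.7429 ms.
R ≥ L / t_tx = 88000 bits / 0.0427429 s = 2.06 Mbps.

2.06 Mbps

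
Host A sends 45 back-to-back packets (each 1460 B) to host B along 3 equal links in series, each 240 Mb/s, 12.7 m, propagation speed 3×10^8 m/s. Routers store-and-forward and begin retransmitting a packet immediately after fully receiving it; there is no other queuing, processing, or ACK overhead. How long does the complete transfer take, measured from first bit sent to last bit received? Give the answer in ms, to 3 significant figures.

2.29 ms

Per-hop transmission t_tx = L/R = 11680/240000000 = 0.0486667 ms.
Per-hop propagation t_prop = 12.7/300000000 = 4.23333e-05 ms.
Pipeline fill: first packet needs 3·t_tx to clear all hops; remaining 44 packets each add one t_tx.
Total = (3+45-1)·t_tx + 3·t_prop = 47·0.0486667 + 3·4.23333e-05 = 2.29 ms.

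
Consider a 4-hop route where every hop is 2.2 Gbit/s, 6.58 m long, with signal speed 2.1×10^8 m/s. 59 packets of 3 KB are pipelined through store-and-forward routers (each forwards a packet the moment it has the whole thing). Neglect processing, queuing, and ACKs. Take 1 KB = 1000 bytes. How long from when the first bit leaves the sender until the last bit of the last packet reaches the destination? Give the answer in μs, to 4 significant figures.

Per-hop transmission t_tx = L/R = 24000/2200000000 = 10.9091 μs.
Per-hop propagation t_prop = 6.58/210000000 = 0.0313333 μs.
Pipeline fill: first packet needs 4·t_tx to clear all hops; remaining 58 packets each add one t_tx.
Total = (4+59-1)·t_tx + 4·t_prop = 62·10.9091 + 4·0.0313333 = 676.5 μs.

676.5 μs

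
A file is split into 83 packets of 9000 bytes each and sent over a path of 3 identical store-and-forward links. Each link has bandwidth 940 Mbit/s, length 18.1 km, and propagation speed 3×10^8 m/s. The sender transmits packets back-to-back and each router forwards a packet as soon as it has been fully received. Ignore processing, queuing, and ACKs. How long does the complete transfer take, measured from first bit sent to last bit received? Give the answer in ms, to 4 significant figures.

Per-hop transmission t_tx = L/R = 72000/940000000 = 0.0765957 ms.
Per-hop propagation t_prop = 18100/300000000 = 0.0603333 ms.
Pipeline fill: first packet needs 3·t_tx to clear all hops; remaining 82 packets each add one t_tx.
Total = (3+83-1)·t_tx + 3·t_prop = 85·0.0765957 + 3·0.0603333 = 6.692 ms.

6.692 ms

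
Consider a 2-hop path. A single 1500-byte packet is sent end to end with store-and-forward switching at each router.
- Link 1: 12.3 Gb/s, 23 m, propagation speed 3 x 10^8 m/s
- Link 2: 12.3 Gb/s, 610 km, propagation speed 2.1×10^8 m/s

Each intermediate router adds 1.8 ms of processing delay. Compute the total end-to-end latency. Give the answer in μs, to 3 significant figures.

4710 μs

L = 1500 × 8 = 12000 bits.
Transmission delay per hop = L/R = 12000/12300000000 = 0.97561 μs; 2 hops → 1.95122 μs.
Propagation delays (d/s per hop): 0.0766667, 2904.76 μs; sum = 2904.84 μs.
Processing at 1 router(s): 1 × 1.8 ms = 1800 μs.
End-to-end = 4710 μs.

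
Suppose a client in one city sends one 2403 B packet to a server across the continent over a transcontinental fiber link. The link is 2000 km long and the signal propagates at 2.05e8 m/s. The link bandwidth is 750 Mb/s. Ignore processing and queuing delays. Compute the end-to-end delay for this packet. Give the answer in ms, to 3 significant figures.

9.78 ms

L = 2403 × 8 = 19224 bits.
Transmission delay = L/R = 19224 / 750000000 = 0.025632 ms.
Propagation delay = d/s = 2000000 m / 2.05e+08 m/s = 9.7561 ms.
Total = 9.78 ms.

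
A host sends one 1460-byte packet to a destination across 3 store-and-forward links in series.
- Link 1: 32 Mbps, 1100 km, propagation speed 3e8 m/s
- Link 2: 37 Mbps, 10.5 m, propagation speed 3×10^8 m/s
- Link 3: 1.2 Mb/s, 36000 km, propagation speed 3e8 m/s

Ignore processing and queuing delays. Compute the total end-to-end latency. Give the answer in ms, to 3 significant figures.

L = 1460 × 8 = 11680 bits.
Transmission delays (L/R per hop): 0.365, 0.315676, 9.73333 ms; sum = 10.414 ms.
Propagation delays (d/s per hop): 3.66667, 3.5e-05, 120 ms; sum = 123.667 ms.
End-to-end = 134 ms.

134 ms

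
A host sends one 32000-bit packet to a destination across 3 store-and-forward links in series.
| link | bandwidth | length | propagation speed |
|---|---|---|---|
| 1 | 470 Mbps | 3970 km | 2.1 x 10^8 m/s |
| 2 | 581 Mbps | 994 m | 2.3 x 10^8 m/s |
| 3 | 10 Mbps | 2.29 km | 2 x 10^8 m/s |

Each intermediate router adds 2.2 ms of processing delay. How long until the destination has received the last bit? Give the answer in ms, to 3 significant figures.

Transmission delays (L/R per hop): 0.0680851, 0.0550775, 3.2 ms; sum = 3.32316 ms.
Propagation delays (d/s per hop): 18.9048, 0.00432174, 0.01145 ms; sum = 18.9205 ms.
Processing at 2 router(s): 2 × 2.2 ms = 4.4 ms.
End-to-end = 26.6 ms.

26.6 ms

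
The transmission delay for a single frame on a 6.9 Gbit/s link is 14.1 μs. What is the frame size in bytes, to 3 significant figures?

12200 bytes

L = R × t_tx = 6900000000 b/s × 1.41e-05 s = 97290 bits.
In bytes: 97290 / 8 = 12200 bytes.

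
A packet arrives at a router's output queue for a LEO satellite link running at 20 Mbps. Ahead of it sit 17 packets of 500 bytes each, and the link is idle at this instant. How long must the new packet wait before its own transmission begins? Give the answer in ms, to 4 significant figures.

Each queued packet: L/R = 4000/20000000 = 0.2 ms.
17 queued → 3.4 ms.
Queuing delay = 3.400 ms.

3.400 ms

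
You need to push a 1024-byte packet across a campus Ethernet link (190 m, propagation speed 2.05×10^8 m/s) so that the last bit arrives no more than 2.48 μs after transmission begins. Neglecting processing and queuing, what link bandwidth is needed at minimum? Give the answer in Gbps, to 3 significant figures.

5.27 Gbps

L = 8192 bits.
Propagation delay = 190 / 2.05e+08 = 0.926829 μs.
Transmission budget = 2.48 − 0.926829 = 1.55317 μs.
R ≥ L / t_tx = 8192 bits / 1.55317e-06 s = 5.27 Gbps.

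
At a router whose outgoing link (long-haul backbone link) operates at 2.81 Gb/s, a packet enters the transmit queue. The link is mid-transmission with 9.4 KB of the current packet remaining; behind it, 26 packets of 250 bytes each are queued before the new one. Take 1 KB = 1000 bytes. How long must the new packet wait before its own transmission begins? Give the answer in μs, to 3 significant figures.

45.3 μs

Each queued packet: L/R = 2000/2810000000 = 0.711744 μs.
26 queued → 18.5053 μs.
Plus remaining 75200 bits of current packet: 26.7616 μs.
Queuing delay = 45.3 μs.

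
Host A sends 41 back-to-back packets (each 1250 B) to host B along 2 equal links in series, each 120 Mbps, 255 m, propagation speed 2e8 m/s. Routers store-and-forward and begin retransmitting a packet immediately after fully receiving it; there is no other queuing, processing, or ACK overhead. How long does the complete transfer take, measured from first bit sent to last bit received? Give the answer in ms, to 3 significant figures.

3.50 ms

Per-hop transmission t_tx = L/R = 10000/120000000 = 0.0833333 ms.
Per-hop propagation t_prop = 255/200000000 = 0.001275 ms.
Pipeline fill: first packet needs 2·t_tx to clear all hops; remaining 40 packets each add one t_tx.
Total = (2+41-1)·t_tx + 2·t_prop = 42·0.0833333 + 2·0.001275 = 3.50 ms.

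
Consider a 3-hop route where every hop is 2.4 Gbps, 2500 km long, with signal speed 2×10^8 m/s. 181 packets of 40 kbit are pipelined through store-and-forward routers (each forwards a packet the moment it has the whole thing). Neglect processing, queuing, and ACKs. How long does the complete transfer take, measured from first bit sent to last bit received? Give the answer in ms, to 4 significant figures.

40.55 ms

Per-hop transmission t_tx = L/R = 40000/2400000000 = 0.0166667 ms.
Per-hop propagation t_prop = 2500000/200000000 = 12.5 ms.
Pipeline fill: first packet needs 3·t_tx to clear all hops; remaining 180 packets each add one t_tx.
Total = (3+181-1)·t_tx + 3·t_prop = 183·0.0166667 + 3·12.5 = 40.55 ms.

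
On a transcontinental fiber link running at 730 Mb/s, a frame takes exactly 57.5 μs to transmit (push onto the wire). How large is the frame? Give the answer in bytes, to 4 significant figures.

L = R × t_tx = 730000000 b/s × 5.75e-05 s = 41975 bits.
In bytes: 41975 / 8 = 5247 bytes.

5247 bytes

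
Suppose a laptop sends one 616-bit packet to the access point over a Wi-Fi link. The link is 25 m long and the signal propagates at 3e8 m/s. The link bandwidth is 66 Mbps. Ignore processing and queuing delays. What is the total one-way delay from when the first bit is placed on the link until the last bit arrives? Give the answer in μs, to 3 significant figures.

Transmission delay = L/R = 616 / 66000000 = 9.33333 μs.
Propagation delay = d/s = 25 m / 300000000 m/s = 0.0833333 μs.
Total = 9.42 μs.

9.42 μs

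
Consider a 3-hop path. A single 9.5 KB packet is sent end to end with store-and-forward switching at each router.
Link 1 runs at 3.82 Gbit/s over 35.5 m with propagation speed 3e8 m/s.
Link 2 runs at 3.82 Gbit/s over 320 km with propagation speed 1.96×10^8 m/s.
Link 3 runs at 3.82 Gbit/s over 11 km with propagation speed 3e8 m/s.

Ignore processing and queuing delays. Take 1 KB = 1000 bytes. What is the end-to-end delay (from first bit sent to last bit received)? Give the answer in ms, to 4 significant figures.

1.729 ms

L = 76000 bits.
Transmission delay per hop = L/R = 76000/3820000000 = 0.0198953 ms; 3 hops → 0.0596859 ms.
Propagation delays (d/s per hop): 0.000118333, 1.63265, 0.0366667 ms; sum = 1.66944 ms.
End-to-end = 1.729 ms.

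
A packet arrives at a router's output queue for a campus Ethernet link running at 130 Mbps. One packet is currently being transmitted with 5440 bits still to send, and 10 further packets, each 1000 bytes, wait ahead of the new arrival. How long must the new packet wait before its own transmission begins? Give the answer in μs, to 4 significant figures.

Each queued packet: L/R = 8000/130000000 = 61.5385 μs.
10 queued → 615.385 μs.
Plus remaining 5440 bits of current packet: 41.8462 μs.
Queuing delay = 657.2 μs.

657.2 μs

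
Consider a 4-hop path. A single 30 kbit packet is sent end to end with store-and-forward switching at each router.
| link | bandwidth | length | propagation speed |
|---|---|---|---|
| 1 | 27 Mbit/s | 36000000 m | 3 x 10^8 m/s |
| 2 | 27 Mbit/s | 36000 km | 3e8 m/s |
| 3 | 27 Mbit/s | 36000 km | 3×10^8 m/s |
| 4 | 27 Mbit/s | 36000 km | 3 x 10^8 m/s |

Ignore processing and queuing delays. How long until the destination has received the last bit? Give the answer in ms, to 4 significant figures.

L = 30000 bits.
Transmission delay per hop = L/R = 30000/27000000 = 1.11111 ms; 4 hops → 4.44444 ms.
Propagation delays (d/s per hop): 120, 120, 120, 120 ms; sum = 480 ms.
End-to-end = 484.4 ms.

484.4 ms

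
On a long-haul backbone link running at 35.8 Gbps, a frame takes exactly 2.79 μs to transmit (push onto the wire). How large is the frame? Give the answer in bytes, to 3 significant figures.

L = R × t_tx = 35800000000 b/s × 2.79e-06 s = 99882 bits.
In bytes: 99882 / 8 = 12500 bytes.

12500 bytes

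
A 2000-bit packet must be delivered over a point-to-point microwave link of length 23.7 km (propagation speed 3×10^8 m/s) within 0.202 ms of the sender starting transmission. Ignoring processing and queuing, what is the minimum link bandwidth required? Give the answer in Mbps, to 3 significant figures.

16.3 Mbps

Propagation delay = 23700 / 300000000 = 0.079 ms.
Transmission budget = 0.202 − 0.079 = 0.123 ms.
R ≥ L / t_tx = 2000 bits / 0.000123 s = 16.3 Mbps.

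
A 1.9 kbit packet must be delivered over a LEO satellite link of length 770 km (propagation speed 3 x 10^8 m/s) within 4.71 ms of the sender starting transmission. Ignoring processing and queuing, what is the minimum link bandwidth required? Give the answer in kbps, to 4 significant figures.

Propagation delay = 770000 / 300000000 = 2.56667 ms.
Transmission budget = 4.71 − 2.56667 = 2.14333 ms.
R ≥ L / t_tx = 1900 bits / 0.00214333 s = 886.5 kbps.

886.5 kbps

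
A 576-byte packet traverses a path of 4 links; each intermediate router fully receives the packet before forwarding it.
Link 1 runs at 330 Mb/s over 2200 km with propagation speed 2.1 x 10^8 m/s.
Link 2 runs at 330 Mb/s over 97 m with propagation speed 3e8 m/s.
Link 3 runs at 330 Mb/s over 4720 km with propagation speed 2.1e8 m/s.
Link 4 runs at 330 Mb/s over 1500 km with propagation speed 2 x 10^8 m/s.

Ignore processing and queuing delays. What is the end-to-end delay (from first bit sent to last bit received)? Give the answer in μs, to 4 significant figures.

40510 μs

L = 576 × 8 = 4608 bits.
Transmission delay per hop = L/R = 4608/330000000 = 13.9636 μs; 4 hops → 55.8545 μs.
Propagation delays (d/s per hop): 10476.2, 0.323333, 22476.2, 7500 μs; sum = 40452.7 μs.
End-to-end = 40510 μs.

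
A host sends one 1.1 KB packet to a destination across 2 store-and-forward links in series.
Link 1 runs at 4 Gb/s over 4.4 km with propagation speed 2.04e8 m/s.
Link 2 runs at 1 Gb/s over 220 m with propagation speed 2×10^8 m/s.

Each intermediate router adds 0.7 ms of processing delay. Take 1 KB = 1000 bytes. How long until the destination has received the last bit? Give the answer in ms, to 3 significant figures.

0.734 ms

L = 8800 bits.
Transmission delays (L/R per hop): 0.0022, 0.0088 ms; sum = 0.011 ms.
Propagation delays (d/s per hop): 0.0215686, 0.0011 ms; sum = 0.0226686 ms.
Processing at 1 router(s): 1 × 0.7 ms = 0.7 ms.
End-to-end = 0.734 ms.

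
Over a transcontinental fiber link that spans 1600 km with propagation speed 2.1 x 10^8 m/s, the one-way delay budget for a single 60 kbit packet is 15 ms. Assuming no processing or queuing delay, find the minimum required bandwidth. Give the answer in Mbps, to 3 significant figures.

8.13 Mbps

Propagation delay = 1600000 / 210000000 = 7.61905 ms.
Transmission budget = 15 − 7.61905 = 7.38095 ms.
R ≥ L / t_tx = 60000 bits / 0.00738095 s = 8.13 Mbps.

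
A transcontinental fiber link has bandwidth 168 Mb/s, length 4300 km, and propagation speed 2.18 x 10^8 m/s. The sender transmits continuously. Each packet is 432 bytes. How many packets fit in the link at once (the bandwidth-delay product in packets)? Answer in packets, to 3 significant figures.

Propagation delay = 4300000 / 2.18e+08 = 0.0197248 s.
BDP = R × t_prop = 168000000 × 0.0197248 = 3313760 bits.
In packets of 3456 bits: 959 packets.

959 packets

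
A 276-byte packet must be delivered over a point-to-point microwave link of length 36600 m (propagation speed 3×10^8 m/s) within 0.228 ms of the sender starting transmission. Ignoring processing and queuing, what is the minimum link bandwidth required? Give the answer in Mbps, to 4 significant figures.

20.83 Mbps

L = 2208 bits.
Propagation delay = 36600 / 300000000 = 0.122 ms.
Transmission budget = 0.228 − 0.122 = 0.106 ms.
R ≥ L / t_tx = 2208 bits / 0.000106 s = 20.83 Mbps.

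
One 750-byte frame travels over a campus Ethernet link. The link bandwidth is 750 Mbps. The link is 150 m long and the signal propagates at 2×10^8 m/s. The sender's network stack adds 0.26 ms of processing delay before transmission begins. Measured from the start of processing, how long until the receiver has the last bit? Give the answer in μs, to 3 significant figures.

L = 750 × 8 = 6000 bits.
Transmission delay = L/R = 6000 / 750000000 = 8 μs.
Propagation delay = d/s = 150 m / 200000000 m/s = 0.75 μs.
Plus processing delay 0.26 ms = 260 μs.
Total = 269 μs.

269 μs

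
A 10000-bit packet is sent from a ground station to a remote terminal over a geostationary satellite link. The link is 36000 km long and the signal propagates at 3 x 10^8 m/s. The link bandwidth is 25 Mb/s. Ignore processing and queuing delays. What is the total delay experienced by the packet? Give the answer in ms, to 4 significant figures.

120.4 ms

Transmission delay = L/R = 10000 / 25000000 = 0.4 ms.
Propagation delay = d/s = 36000000 m / 300000000 m/s = 120 ms.
Total = 120.4 ms.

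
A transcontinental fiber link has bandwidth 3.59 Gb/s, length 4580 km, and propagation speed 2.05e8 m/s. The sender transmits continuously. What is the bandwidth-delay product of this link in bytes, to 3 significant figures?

10000000 bytes

Propagation delay = 4580000 / 2.05e+08 = 0.0223415 s.
BDP = R × t_prop = 3590000000 × 0.0223415 = 80205900 bits.
In bytes: 80205900/8 = 10000000 bytes.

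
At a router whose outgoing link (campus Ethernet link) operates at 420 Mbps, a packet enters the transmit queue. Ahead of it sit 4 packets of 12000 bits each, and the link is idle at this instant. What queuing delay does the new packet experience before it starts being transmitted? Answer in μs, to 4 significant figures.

Each queued packet: L/R = 12000/420000000 = 28.5714 μs.
4 queued → 114.286 μs.
Queuing delay = 114.3 μs.

114.3 μs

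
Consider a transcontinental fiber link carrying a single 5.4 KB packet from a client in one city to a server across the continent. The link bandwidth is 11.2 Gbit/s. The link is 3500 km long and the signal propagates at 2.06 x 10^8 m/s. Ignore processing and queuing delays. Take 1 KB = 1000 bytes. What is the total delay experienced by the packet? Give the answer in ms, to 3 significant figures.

17.0 ms

L = 43200 bits.
Transmission delay = L/R = 43200 / 11200000000 = 0.00385714 ms.
Propagation delay = d/s = 3500000 m / 206000000 m/s = 16.9903 ms.
Total = 17.0 ms.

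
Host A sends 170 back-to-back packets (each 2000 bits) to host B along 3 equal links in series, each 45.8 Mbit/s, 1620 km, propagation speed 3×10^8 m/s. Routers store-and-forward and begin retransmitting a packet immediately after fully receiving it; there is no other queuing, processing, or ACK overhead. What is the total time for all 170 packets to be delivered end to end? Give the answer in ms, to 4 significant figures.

23.71 ms

Per-hop transmission t_tx = L/R = 2000/45800000 = 0.0436681 ms.
Per-hop propagation t_prop = 1620000/300000000 = 5.4 ms.
Pipeline fill: first packet needs 3·t_tx to clear all hops; remaining 169 packets each add one t_tx.
Total = (3+170-1)·t_tx + 3·t_prop = 172·0.0436681 + 3·5.4 = 23.71 ms.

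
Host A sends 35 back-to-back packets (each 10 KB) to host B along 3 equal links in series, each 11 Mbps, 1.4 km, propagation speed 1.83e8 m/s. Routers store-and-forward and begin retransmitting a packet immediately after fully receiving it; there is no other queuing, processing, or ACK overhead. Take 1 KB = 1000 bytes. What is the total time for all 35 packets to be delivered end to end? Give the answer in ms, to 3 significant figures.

Per-hop transmission t_tx = L/R = 80000/11000000 = 7.27273 ms.
Per-hop propagation t_prop = 1400/183000000 = 0.00765027 ms.
Pipeline fill: first packet needs 3·t_tx to clear all hops; remaining 34 packets each add one t_tx.
Total = (3+35-1)·t_tx + 3·t_prop = 37·7.27273 + 3·0.00765027 = 269 ms.

269 ms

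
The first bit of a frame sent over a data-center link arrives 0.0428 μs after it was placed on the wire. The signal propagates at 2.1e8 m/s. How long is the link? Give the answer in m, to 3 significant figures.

d = s × t_prop = 210000000 × 4.28e-08 = 8.99 m.

8.99 m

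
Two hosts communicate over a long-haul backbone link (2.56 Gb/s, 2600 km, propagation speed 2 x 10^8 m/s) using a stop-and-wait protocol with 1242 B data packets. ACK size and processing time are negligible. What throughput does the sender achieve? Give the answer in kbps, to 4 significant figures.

382.1 kbps

t_tx = L/R = 9936/2560000000 = 3.88125e-06 s.
t_prop = 2600000/200000000 = 0.013 s; RTT = 0.026 s.
Cycle = t_tx + RTT = 0.0260039 s.
Throughput = L / cycle = 9936 / 0.0260039 = 382.1 kbps.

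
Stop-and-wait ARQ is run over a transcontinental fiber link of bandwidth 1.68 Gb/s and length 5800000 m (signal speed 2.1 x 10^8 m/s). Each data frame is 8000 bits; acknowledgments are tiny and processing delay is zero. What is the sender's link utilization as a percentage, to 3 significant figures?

t_tx = L/R = 8000/1680000000 = 4.7619e-06 s.
t_prop = 5800000/210000000 = 0.027619 s; RTT = 0.0552381 s.
Cycle = t_tx + RTT = 0.0552429 s.
Utilization = t_tx / cycle = 4.7619e-06/0.0552429 = 0.00862 %.

0.00862 %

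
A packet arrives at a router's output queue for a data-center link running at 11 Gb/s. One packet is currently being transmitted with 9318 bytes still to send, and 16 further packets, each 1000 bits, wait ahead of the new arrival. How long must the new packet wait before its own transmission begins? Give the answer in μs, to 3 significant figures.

Each queued packet: L/R = 1000/11000000000 = 0.0909091 μs.
16 queued → 1.45455 μs.
Plus remaining 74544 bits of current packet: 6.77673 μs.
Queuing delay = 8.23 μs.

8.23 μs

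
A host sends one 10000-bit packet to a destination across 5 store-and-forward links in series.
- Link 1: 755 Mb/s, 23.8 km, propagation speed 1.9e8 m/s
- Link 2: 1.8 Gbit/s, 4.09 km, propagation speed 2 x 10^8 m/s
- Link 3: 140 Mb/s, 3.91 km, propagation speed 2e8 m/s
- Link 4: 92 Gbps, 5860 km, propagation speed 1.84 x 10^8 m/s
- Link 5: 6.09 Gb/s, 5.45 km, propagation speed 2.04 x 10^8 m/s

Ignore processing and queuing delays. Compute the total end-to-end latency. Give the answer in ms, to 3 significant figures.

32.1 ms

Transmission delays (L/R per hop): 0.013245, 0.00555556, 0.0714286, 0.000108696, 0.00164204 ms; sum = 0.0919799 ms.
Propagation delays (d/s per hop): 0.125263, 0.02045, 0.01955, 31.8478, 0.0267157 ms; sum = 32.0398 ms.
End-to-end = 32.1 ms.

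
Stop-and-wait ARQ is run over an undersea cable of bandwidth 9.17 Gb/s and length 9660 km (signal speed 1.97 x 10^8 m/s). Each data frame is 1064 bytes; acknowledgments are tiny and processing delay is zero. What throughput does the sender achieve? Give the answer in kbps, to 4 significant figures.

86.79 kbps

t_tx = L/R = 8512/9170000000 = 9.28244e-07 s.
t_prop = 9660000/197000000 = 0.0490355 s; RTT = 0.0980711 s.
Cycle = t_tx + RTT = 0.098072 s.
Throughput = L / cycle = 8512 / 0.098072 = 86.79 kbps.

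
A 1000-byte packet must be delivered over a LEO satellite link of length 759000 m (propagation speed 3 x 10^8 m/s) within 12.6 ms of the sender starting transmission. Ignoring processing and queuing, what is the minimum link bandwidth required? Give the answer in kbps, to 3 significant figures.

L = 8000 bits.
Propagation delay = 759000 / 300000000 = 2.53 ms.
Transmission budget = 12.6 − 2.53 = 10.07 ms.
R ≥ L / t_tx = 8000 bits / 0.01007 s = 794 kbps.

794 kbps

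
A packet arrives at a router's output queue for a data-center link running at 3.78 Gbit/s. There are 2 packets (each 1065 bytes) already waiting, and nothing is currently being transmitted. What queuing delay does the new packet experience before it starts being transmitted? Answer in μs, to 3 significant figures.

Each queued packet: L/R = 8520/3780000000 = 2.25397 μs.
2 queued → 4.50794 μs.
Queuing delay = 4.51 μs.

4.51 μs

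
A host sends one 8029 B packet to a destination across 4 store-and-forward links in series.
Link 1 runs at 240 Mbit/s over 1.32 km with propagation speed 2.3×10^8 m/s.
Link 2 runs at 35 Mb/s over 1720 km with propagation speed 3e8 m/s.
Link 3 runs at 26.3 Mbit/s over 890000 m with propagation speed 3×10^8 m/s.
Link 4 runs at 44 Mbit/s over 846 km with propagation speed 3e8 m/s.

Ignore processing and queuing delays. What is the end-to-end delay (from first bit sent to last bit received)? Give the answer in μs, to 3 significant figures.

L = 8029 × 8 = 64232 bits.
Transmission delays (L/R per hop): 267.633, 1835.2, 2442.28, 1459.82 μs; sum = 6004.93 μs.
Propagation delays (d/s per hop): 5.73913, 5733.33, 2966.67, 2820 μs; sum = 11525.7 μs.
End-to-end = 17500 μs.

17500 μs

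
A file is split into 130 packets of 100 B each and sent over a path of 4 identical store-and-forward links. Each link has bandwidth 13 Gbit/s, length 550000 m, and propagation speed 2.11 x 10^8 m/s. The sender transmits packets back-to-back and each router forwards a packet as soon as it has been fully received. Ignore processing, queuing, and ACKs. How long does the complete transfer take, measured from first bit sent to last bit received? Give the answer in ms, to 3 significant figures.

Per-hop transmission t_tx = L/R = 800/13000000000 = 6.15385e-05 ms.
Per-hop propagation t_prop = 550000/211000000 = 2.60664 ms.
Pipeline fill: first packet needs 4·t_tx to clear all hops; remaining 129 packets each add one t_tx.
Total = (4+130-1)·t_tx + 4·t_prop = 133·6.15385e-05 + 4·2.60664 = 10.4 ms.

10.4 ms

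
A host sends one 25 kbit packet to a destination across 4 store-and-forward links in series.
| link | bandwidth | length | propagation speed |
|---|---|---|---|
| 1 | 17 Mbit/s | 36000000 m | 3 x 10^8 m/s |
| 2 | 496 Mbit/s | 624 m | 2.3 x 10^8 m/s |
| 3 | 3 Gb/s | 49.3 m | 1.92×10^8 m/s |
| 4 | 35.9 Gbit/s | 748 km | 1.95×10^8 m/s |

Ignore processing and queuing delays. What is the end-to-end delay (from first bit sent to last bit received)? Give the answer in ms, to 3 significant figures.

125 ms

L = 25000 bits.
Transmission delays (L/R per hop): 1.47059, 0.0504032, 0.00833333, 0.000696379 ms; sum = 1.53002 ms.
Propagation delays (d/s per hop): 120, 0.00271304, 0.000256771, 3.8359 ms; sum = 123.839 ms.
End-to-end = 125 ms.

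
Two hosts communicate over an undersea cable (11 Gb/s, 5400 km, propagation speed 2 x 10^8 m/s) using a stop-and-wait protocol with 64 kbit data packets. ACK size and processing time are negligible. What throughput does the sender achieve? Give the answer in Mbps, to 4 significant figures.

1.185 Mbps

t_tx = L/R = 64000/11000000000 = 5.81818e-06 s.
t_prop = 5400000/200000000 = 0.027 s; RTT = 0.054 s.
Cycle = t_tx + RTT = 0.0540058 s.
Throughput = L / cycle = 64000 / 0.0540058 = 1.185 Mbps.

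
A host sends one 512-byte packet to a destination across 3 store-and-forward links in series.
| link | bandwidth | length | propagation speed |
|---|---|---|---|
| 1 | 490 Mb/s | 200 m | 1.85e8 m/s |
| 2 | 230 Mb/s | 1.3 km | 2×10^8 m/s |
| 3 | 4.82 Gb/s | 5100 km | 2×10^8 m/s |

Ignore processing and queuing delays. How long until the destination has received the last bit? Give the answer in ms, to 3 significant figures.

L = 512 × 8 = 4096 bits.
Transmission delays (L/R per hop): 0.00835918, 0.0178087, 0.000849793 ms; sum = 0.0270177 ms.
Propagation delays (d/s per hop): 0.00108108, 0.0065, 25.5 ms; sum = 25.5076 ms.
End-to-end = 25.5 ms.

25.5 ms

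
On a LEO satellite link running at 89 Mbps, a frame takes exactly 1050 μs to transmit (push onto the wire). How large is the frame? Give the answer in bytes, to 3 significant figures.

L = R × t_tx = 89000000 b/s × 0.00105 s = 93450 bits.
In bytes: 93450 / 8 = 11700 bytes.

11700 bytes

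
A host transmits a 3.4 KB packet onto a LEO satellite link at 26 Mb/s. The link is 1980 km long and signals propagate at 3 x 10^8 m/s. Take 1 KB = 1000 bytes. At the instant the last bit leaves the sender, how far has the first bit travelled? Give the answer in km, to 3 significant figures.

t_tx = L/R = 27200/26000000 = 0.00104615 s.
Distance = s × t_tx = 300000000 × 0.00104615 = 314 km.

314 km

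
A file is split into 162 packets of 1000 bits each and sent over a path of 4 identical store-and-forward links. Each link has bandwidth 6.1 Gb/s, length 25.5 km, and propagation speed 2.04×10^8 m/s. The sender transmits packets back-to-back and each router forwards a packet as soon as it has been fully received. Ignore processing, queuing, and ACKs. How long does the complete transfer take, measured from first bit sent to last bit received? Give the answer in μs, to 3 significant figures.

527 μs

Per-hop transmission t_tx = L/R = 1000/6100000000 = 0.163934 μs.
Per-hop propagation t_prop = 25500/204000000 = 125 μs.
Pipeline fill: first packet needs 4·t_tx to clear all hops; remaining 161 packets each add one t_tx.
Total = (4+162-1)·t_tx + 4·t_prop = 165·0.163934 + 4·125 = 527 μs.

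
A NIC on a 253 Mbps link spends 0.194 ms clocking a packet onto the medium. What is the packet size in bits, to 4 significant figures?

49080 bits

L = R × t_tx = 253000000 b/s × 0.000194 s = 49082 bits.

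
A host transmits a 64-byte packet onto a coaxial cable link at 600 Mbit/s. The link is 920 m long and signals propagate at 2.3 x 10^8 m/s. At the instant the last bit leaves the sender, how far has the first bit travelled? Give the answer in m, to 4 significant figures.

t_tx = L/R = 512/600000000 = 8.53333e-07 s.
Distance = s × t_tx = 2.3e+08 × 8.53333e-07 = 196.3 m.

196.3 m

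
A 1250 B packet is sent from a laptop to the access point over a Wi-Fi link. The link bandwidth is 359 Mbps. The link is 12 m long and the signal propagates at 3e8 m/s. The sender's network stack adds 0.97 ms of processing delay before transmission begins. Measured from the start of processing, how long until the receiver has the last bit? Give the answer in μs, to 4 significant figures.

L = 1250 × 8 = 10000 bits.
Transmission delay = L/R = 10000 / 359000000 = 27.8552 μs.
Propagation delay = d/s = 12 m / 300000000 m/s = 0.04 μs.
Plus processing delay 0.97 ms = 970 μs.
Total = 997.9 μs.

997.9 μs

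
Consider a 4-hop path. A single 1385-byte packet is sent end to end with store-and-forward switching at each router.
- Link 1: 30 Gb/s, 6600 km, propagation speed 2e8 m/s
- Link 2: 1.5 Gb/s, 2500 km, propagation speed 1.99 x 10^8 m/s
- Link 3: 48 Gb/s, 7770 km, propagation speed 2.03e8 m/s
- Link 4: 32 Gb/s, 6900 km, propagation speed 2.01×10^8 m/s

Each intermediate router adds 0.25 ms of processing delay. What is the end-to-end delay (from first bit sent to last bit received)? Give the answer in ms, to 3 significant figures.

119 ms

L = 1385 × 8 = 11080 bits.
Transmission delays (L/R per hop): 0.000369333, 0.00738667, 0.000230833, 0.00034625 ms; sum = 0.00833308 ms.
Propagation delays (d/s per hop): 33, 12.5628, 38.2759, 34.3284 ms; sum = 118.167 ms.
Processing at 3 router(s): 3 × 0.25 ms = 0.75 ms.
End-to-end = 119 ms.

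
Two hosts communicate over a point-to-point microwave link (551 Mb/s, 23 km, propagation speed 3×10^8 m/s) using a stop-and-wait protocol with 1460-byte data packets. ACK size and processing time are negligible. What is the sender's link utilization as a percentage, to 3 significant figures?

12.1 %

t_tx = L/R = 11680/551000000 = 2.11978e-05 s.
t_prop = 23000/300000000 = 7.66667e-05 s; RTT = 0.000153333 s.
Cycle = t_tx + RTT = 0.000174531 s.
Utilization = t_tx / cycle = 2.11978e-05/0.000174531 = 12.1 %.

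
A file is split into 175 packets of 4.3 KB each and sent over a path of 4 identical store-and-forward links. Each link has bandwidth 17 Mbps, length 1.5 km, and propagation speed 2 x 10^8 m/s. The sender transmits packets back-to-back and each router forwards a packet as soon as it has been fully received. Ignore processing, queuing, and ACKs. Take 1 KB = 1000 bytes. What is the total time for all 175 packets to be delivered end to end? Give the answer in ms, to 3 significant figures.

Per-hop transmission t_tx = L/R = 34400/17000000 = 2.02353 ms.
Per-hop propagation t_prop = 1500/200000000 = 0.0075 ms.
Pipeline fill: first packet needs 4·t_tx to clear all hops; remaining 174 packets each add one t_tx.
Total = (4+175-1)·t_tx + 4·t_prop = 178·2.02353 + 4·0.0075 = 360 ms.

360 ms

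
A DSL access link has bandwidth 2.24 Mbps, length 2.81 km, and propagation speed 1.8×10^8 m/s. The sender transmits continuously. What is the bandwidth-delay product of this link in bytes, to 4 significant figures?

4.371 bytes

Propagation delay = 2810 / 180000000 = 1.56111e-05 s.
BDP = R × t_prop = 2240000 × 1.56111e-05 = 34.9689 bits.
In bytes: 34.9689/8 = 4.371 bytes.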